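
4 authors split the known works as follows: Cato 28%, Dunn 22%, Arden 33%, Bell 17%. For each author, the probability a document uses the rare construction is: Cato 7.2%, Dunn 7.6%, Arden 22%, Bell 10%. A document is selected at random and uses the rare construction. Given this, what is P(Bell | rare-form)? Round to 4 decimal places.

0.1344

Unnormalized posteriors (prior × likelihood):
  Cato: 0.28 × 0.072 = 0.02016
  Dunn: 0.22 × 0.076 = 0.01672
  Arden: 0.33 × 0.22 = 0.0726
  Bell: 0.17 × 0.1 = 0.017
Sum = 0.12648.
P(Bell | evidence) = 0.017 / 0.12648 ≈ 0.1344.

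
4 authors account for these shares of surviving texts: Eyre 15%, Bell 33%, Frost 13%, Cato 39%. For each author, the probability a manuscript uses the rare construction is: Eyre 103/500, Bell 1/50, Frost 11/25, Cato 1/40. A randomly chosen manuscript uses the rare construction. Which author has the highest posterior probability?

Unnormalized posteriors (prior × likelihood):
  Eyre: 0.15 × 0.206 = 0.0309
  Bell: 0.33 × 0.02 = 0.0066
  Frost: 0.13 × 0.44 = 0.0572
  Cato: 0.39 × 0.025 = 0.00975
Sum = 0.10445.
Largest term belongs to Frost, so Frost is most probable.

Frost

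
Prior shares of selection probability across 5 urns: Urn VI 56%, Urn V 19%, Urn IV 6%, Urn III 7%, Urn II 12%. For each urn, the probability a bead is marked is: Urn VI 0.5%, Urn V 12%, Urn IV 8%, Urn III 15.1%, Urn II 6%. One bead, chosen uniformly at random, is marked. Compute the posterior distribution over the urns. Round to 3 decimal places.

Urn VI 0.058, Urn V 0.473, Urn IV 0.100, Urn III 0.219, Urn II 0.149

Compute prior × likelihood for every hypothesis:
  Urn VI: 0.56 × 0.005 = 0.0028
  Urn V: 0.19 × 0.12 = 0.0228
  Urn IV: 0.06 × 0.08 = 0.0048
  Urn III: 0.07 × 0.151 = 0.01057
  Urn II: 0.12 × 0.06 = 0.0072
Normalizing constant = 0.04817.
P(Urn VI | marked) = 0.0028/0.04817 ≈ 0.058
P(Urn V | marked) = 0.0228/0.04817 ≈ 0.473
P(Urn IV | marked) = 0.0048/0.04817 ≈ 0.100
P(Urn III | marked) = 0.01057/0.04817 ≈ 0.219
P(Urn II | marked) = 0.0072/0.04817 ≈ 0.149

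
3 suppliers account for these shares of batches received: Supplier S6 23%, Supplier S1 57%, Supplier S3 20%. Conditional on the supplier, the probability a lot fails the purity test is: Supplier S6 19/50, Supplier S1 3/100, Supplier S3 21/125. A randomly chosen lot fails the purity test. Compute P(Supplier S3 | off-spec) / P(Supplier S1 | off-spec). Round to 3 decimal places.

By Bayes' rule, posterior ∝ prior × likelihood:
  Supplier S6: 0.23 × 0.38 = 0.0874
  Supplier S1: 0.57 × 0.03 = 0.0171
  Supplier S3: 0.2 × 0.168 = 0.0336
Normalizing constant = 0.1381.
The ratio is 0.0336 / 0.0171 (the normalizer cancels) = 1.965.

1.965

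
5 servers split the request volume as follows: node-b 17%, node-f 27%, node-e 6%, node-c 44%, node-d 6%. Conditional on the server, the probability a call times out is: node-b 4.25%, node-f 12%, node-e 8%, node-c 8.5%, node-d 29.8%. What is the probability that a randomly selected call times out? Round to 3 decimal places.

Prior × likelihood for each hypothesis:
  node-b: 0.17 × 0.0425 = 0.007225
  node-f: 0.27 × 0.12 = 0.0324
  node-e: 0.06 × 0.08 = 0.0048
  node-c: 0.44 × 0.085 = 0.0374
  node-d: 0.06 × 0.298 = 0.01788
P(timeout) = 0.007225 + 0.0324 + 0.0048 + 0.0374 + 0.01788 = 0.099705 → 0.100.

0.100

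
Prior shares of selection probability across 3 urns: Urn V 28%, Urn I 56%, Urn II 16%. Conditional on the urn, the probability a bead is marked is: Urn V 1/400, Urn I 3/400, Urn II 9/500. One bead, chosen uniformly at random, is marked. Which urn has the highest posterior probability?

Unnormalized posteriors (prior × likelihood):
  Urn V: 0.28 × 0.0025 = 0.0007
  Urn I: 0.56 × 0.0075 = 0.0042
  Urn II: 0.16 × 0.018 = 0.00288
Normalizing constant = 0.00778.
Largest term belongs to Urn I, so Urn I is most probable.

Urn I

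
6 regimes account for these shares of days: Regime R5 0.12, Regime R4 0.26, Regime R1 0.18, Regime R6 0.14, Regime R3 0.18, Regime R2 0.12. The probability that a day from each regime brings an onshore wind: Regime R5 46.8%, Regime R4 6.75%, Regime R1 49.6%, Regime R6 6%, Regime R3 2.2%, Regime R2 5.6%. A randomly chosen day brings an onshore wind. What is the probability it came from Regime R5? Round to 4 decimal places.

Unnormalized posteriors (prior × likelihood):
  Regime R5: 0.12 × 0.468 = 0.05616
  Regime R4: 0.26 × 0.0675 = 0.01755
  Regime R1: 0.18 × 0.496 = 0.08928
  Regime R6: 0.14 × 0.06 = 0.0084
  Regime R3: 0.18 × 0.022 = 0.00396
  Regime R2: 0.12 × 0.056 = 0.00672
Normalizing constant = 0.18207.
P(Regime R5 | evidence) = 0.05616 / 0.18207 ≈ 0.3085.

0.3085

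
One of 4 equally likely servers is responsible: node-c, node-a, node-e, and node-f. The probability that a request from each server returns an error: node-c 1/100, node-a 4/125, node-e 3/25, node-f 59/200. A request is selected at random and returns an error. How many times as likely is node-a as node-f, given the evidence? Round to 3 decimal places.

Since the prior is uniform, the posterior is proportional to the likelihood:
  node-c: 0.01
  node-a: 0.032
  node-e: 0.12
  node-f: 0.295
Total = 0.457.
The ratio is 0.032 / 0.295 (the normalizer cancels) = 0.108.

0.108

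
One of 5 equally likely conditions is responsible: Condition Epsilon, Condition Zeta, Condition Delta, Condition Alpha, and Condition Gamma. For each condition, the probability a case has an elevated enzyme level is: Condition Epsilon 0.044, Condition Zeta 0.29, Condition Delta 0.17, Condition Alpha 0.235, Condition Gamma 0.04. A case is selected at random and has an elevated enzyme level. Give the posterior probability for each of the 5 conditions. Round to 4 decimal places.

Since the prior is uniform, the posterior is proportional to the likelihood:
  Condition Epsilon: 0.044
  Condition Zeta: 0.29
  Condition Delta: 0.17
  Condition Alpha: 0.235
  Condition Gamma: 0.04
Sum = 0.779.
P(Condition Epsilon | elevated) = 0.044/0.779 ≈ 0.0565
P(Condition Zeta | elevated) = 0.29/0.779 ≈ 0.3723
P(Condition Delta | elevated) = 0.17/0.779 ≈ 0.2182
P(Condition Alpha | elevated) = 0.235/0.779 ≈ 0.3017
P(Condition Gamma | elevated) = 0.04/0.779 ≈ 0.0513

Condition Epsilon 0.0565, Condition Zeta 0.3723, Condition Delta 0.2182, Condition Alpha 0.3017, Condition Gamma 0.0513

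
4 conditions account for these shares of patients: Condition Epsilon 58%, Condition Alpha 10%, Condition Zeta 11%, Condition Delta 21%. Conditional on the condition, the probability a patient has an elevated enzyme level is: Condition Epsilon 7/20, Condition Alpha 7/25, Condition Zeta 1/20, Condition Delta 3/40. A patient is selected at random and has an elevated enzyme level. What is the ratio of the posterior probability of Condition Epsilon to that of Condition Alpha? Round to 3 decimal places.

7.250

Compute prior × likelihood for every hypothesis:
  Condition Epsilon: 0.58 × 0.35 = 0.203
  Condition Alpha: 0.1 × 0.28 = 0.028
  Condition Zeta: 0.11 × 0.05 = 0.0055
  Condition Delta: 0.21 × 0.075 = 0.01575
Total = 0.25225.
The ratio is 0.203 / 0.028 (the normalizer cancels) = 7.250.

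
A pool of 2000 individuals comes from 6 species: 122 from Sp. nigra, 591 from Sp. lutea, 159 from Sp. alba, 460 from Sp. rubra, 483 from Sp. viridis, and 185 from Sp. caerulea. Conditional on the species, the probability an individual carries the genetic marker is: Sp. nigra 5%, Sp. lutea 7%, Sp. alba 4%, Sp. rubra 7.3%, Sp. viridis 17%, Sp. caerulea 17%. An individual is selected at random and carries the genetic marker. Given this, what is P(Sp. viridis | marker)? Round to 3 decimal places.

Compute prior × likelihood for every hypothesis:
  Sp. nigra: 0.061 × 0.05 = 0.00305
  Sp. lutea: 0.2955 × 0.07 = 0.020685
  Sp. alba: 0.0795 × 0.04 = 0.00318
  Sp. rubra: 0.23 × 0.073 = 0.01679
  Sp. viridis: 0.2415 × 0.17 = 0.041055
  Sp. caerulea: 0.0925 × 0.17 = 0.015725
Total = 0.100485.
P(Sp. viridis | evidence) = 0.041055 / 0.100485 ≈ 0.409.

0.409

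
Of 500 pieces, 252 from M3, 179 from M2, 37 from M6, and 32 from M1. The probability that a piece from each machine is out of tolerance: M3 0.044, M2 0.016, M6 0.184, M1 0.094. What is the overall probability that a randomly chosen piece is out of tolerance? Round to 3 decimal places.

0.048

Prior × likelihood for each hypothesis:
  M3: 0.504 × 0.044 = 0.022176
  M2: 0.358 × 0.016 = 0.005728
  M6: 0.074 × 0.184 = 0.013616
  M1: 0.064 × 0.094 = 0.006016
P(oversize) = 0.022176 + 0.005728 + 0.013616 + 0.006016 = 0.047536 → 0.048.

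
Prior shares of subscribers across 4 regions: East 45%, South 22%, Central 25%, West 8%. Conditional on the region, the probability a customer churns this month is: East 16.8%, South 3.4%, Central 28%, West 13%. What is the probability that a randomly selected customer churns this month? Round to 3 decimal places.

Prior × likelihood for each hypothesis:
  East: 0.45 × 0.168 = 0.0756
  South: 0.22 × 0.034 = 0.00748
  Central: 0.25 × 0.28 = 0.07
  West: 0.08 × 0.13 = 0.0104
P(churn) = 0.0756 + 0.00748 + 0.07 + 0.0104 = 0.16348 → 0.163.

0.163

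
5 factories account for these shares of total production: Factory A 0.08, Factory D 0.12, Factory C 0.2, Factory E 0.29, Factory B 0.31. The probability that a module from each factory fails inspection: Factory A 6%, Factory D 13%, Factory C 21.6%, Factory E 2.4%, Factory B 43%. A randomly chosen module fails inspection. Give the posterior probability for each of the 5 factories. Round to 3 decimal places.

Factory A 0.024, Factory D 0.077, Factory C 0.212, Factory E 0.034, Factory B 0.654

Compute prior × likelihood for every hypothesis:
  Factory A: 0.08 × 0.06 = 0.0048
  Factory D: 0.12 × 0.13 = 0.0156
  Factory C: 0.2 × 0.216 = 0.0432
  Factory E: 0.29 × 0.024 = 0.00696
  Factory B: 0.31 × 0.43 = 0.1333
Total = 0.20386.
P(Factory A | nonconforming) = 0.0048/0.20386 ≈ 0.024
P(Factory D | nonconforming) = 0.0156/0.20386 ≈ 0.077
P(Factory C | nonconforming) = 0.0432/0.20386 ≈ 0.212
P(Factory E | nonconforming) = 0.00696/0.20386 ≈ 0.034
P(Factory B | nonconforming) = 0.1333/0.20386 ≈ 0.654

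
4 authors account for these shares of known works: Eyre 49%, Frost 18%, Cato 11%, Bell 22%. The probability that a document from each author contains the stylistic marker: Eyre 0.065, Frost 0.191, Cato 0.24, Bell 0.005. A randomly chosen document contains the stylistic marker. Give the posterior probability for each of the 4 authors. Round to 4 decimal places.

Eyre 0.3398, Frost 0.3668, Cato 0.2817, Bell 0.0117

Compute prior × likelihood for every hypothesis:
  Eyre: 0.49 × 0.065 = 0.03185
  Frost: 0.18 × 0.191 = 0.03438
  Cato: 0.11 × 0.24 = 0.0264
  Bell: 0.22 × 0.005 = 0.0011
Sum = 0.09373.
P(Eyre | marker) = 0.03185/0.09373 ≈ 0.3398
P(Frost | marker) = 0.03438/0.09373 ≈ 0.3668
P(Cato | marker) = 0.0264/0.09373 ≈ 0.2817
P(Bell | marker) = 0.0011/0.09373 ≈ 0.0117
(Check: 0.3398+0.3668+0.2817+0.0117 = 1.0000.)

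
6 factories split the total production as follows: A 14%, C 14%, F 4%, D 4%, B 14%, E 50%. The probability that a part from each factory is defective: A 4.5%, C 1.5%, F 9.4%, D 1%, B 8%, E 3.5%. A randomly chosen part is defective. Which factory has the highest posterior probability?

E

Prior × likelihood for each hypothesis:
  A: 0.14 × 0.045 = 0.0063
  C: 0.14 × 0.015 = 0.0021
  F: 0.04 × 0.094 = 0.00376
  D: 0.04 × 0.01 = 0.0004
  B: 0.14 × 0.08 = 0.0112
  E: 0.5 × 0.035 = 0.0175
Total = 0.04126.
Largest term belongs to E, so E is most probable.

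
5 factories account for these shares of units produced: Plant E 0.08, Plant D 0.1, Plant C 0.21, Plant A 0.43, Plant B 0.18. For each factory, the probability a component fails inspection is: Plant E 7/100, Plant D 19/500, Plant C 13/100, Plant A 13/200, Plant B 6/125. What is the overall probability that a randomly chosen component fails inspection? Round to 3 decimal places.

0.073

Compute prior × likelihood for every hypothesis:
  Plant E: 0.08 × 0.07 = 0.0056
  Plant D: 0.1 × 0.038 = 0.0038
  Plant C: 0.21 × 0.13 = 0.0273
  Plant A: 0.43 × 0.065 = 0.02795
  Plant B: 0.18 × 0.048 = 0.00864
P(nonconforming) = 0.0056 + 0.0038 + 0.0273 + 0.02795 + 0.00864 = 0.07329 → 0.073.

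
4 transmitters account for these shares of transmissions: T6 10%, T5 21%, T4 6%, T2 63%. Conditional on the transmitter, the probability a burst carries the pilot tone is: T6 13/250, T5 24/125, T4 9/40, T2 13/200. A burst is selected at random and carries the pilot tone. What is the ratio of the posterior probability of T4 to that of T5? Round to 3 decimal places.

0.335

Compute prior × likelihood for every hypothesis:
  T6: 0.1 × 0.052 = 0.0052
  T5: 0.21 × 0.192 = 0.04032
  T4: 0.06 × 0.225 = 0.0135
  T2: 0.63 × 0.065 = 0.04095
Sum = 0.09997.
The ratio is 0.0135 / 0.04032 (the normalizer cancels) = 0.335.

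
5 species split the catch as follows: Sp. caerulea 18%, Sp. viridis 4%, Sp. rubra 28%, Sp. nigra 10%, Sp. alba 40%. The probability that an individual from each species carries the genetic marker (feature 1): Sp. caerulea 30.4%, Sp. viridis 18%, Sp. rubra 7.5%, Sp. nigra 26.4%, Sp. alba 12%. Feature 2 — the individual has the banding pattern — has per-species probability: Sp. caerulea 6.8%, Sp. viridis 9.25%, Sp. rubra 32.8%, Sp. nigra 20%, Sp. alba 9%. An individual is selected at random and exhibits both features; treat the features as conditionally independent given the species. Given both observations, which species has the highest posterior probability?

Sp. rubra

Unnormalized posteriors (prior × likelihood):
  Sp. caerulea: 0.18 × 0.304 × 0.068 = 0.00372096
  Sp. viridis: 0.04 × 0.18 × 0.0925 = 0.000666
  Sp. rubra: 0.28 × 0.075 × 0.328 = 0.006888
  Sp. nigra: 0.1 × 0.264 × 0.2 = 0.00528
  Sp. alba: 0.4 × 0.12 × 0.09 = 0.00432
Total = 0.02087496.
Largest term belongs to Sp. rubra, so Sp. rubra is most probable.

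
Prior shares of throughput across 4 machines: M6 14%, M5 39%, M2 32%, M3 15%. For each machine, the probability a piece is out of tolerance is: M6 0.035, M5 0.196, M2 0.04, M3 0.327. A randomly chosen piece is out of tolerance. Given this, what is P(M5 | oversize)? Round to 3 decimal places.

0.534

Compute prior × likelihood for every hypothesis:
  M6: 0.14 × 0.035 = 0.0049
  M5: 0.39 × 0.196 = 0.07644
  M2: 0.32 × 0.04 = 0.0128
  M3: 0.15 × 0.327 = 0.04905
Normalizing constant = 0.14319.
P(M5 | evidence) = 0.07644 / 0.14319 ≈ 0.534.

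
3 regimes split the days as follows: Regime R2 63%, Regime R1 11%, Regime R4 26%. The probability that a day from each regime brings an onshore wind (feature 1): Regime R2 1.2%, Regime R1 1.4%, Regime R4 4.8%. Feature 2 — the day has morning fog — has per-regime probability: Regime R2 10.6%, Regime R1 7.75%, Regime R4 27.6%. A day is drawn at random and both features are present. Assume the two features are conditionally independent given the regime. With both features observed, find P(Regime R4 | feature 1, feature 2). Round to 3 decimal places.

Prior × likelihood for each hypothesis:
  Regime R2: 0.63 × 0.012 × 0.106 = 0.00080136
  Regime R1: 0.11 × 0.014 × 0.0775 = 0.00011935
  Regime R4: 0.26 × 0.048 × 0.276 = 0.00344448
Normalizing constant = 0.00436519.
P(Regime R4 | evidence) = 0.00344448 / 0.00436519 ≈ 0.789.

0.789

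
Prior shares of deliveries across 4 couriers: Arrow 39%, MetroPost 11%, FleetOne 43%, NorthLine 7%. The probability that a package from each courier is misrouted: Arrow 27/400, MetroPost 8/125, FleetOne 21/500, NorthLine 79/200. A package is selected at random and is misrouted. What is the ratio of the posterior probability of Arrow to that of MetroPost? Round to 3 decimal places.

3.739

Unnormalized posteriors (prior × likelihood):
  Arrow: 0.39 × 0.0675 = 0.026325
  MetroPost: 0.11 × 0.064 = 0.00704
  FleetOne: 0.43 × 0.042 = 0.01806
  NorthLine: 0.07 × 0.395 = 0.02765
Sum = 0.079075.
The ratio is 0.026325 / 0.00704 (the normalizer cancels) = 3.739.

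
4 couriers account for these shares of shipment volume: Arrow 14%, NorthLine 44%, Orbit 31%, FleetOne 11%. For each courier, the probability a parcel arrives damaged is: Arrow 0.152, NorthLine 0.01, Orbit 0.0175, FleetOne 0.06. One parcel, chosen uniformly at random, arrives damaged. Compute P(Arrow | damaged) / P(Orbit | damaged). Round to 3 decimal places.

Prior × likelihood for each hypothesis:
  Arrow: 0.14 × 0.152 = 0.02128
  NorthLine: 0.44 × 0.01 = 0.0044
  Orbit: 0.31 × 0.0175 = 0.005425
  FleetOne: 0.11 × 0.06 = 0.0066
Total = 0.037705.
The ratio is 0.02128 / 0.005425 (the normalizer cancels) = 3.923.

3.923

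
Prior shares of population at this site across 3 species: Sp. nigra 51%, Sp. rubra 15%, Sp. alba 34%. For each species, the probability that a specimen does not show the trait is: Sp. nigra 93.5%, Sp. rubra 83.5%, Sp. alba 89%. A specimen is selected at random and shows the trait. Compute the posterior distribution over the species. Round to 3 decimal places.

Sp. nigra 0.348, Sp. rubra 0.260, Sp. alba 0.392

Taking complements, P(trait | each) = Sp. nigra 0.065, Sp. rubra 0.165, Sp. alba 0.11.
Compute prior × likelihood for every hypothesis:
  Sp. nigra: 0.51 × 0.065 = 0.03315
  Sp. rubra: 0.15 × 0.165 = 0.02475
  Sp. alba: 0.34 × 0.11 = 0.0374
Normalizing constant = 0.0953.
P(Sp. nigra | trait) = 0.03315/0.0953 ≈ 0.348
P(Sp. rubra | trait) = 0.02475/0.0953 ≈ 0.260
P(Sp. alba | trait) = 0.0374/0.0953 ≈ 0.392
(Check: 0.348+0.260+0.392 = 1.000.)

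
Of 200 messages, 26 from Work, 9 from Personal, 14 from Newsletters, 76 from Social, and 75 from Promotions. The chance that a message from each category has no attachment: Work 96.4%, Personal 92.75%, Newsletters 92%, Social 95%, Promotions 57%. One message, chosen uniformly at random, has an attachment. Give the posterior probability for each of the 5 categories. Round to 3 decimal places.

Work 0.024, Personal 0.017, Newsletters 0.029, Social 0.098, Promotions 0.832

Taking complements, P(attachment | each) = Work 0.036, Personal 0.0725, Newsletters 0.08, Social 0.05, Promotions 0.43.
Unnormalized posteriors (prior × likelihood):
  Work: 0.13 × 0.036 = 0.00468
  Personal: 0.045 × 0.0725 = 0.0032625
  Newsletters: 0.07 × 0.08 = 0.0056
  Social: 0.38 × 0.05 = 0.019
  Promotions: 0.375 × 0.43 = 0.16125
Sum = 0.1937925.
P(Work | attachment) = 0.00468/0.1937925 ≈ 0.024
P(Personal | attachment) = 0.0032625/0.1937925 ≈ 0.017
P(Newsletters | attachment) = 0.0056/0.1937925 ≈ 0.029
P(Social | attachment) = 0.019/0.1937925 ≈ 0.098
P(Promotions | attachment) = 0.16125/0.1937925 ≈ 0.832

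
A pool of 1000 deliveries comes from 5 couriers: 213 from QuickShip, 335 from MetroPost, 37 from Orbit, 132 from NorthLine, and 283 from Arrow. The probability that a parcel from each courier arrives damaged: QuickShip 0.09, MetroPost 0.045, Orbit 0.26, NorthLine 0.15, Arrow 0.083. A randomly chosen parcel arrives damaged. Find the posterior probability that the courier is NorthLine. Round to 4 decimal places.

0.2272

Prior × likelihood for each hypothesis:
  QuickShip: 0.213 × 0.09 = 0.01917
  MetroPost: 0.335 × 0.045 = 0.015075
  Orbit: 0.037 × 0.26 = 0.00962
  NorthLine: 0.132 × 0.15 = 0.0198
  Arrow: 0.283 × 0.083 = 0.023489
Sum = 0.087154.
P(NorthLine | evidence) = 0.0198 / 0.087154 ≈ 0.2272.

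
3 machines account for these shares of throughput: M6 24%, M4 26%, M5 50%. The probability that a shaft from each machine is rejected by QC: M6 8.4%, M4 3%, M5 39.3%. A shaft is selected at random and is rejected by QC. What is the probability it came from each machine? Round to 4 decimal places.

M6 0.0898, M4 0.0348, M5 0.8754

Compute prior × likelihood for every hypothesis:
  M6: 0.24 × 0.084 = 0.02016
  M4: 0.26 × 0.03 = 0.0078
  M5: 0.5 × 0.393 = 0.1965
Sum = 0.22446.
P(M6 | rejected) = 0.02016/0.22446 ≈ 0.0898
P(M4 | rejected) = 0.0078/0.22446 ≈ 0.0348
P(M5 | rejected) = 0.1965/0.22446 ≈ 0.8754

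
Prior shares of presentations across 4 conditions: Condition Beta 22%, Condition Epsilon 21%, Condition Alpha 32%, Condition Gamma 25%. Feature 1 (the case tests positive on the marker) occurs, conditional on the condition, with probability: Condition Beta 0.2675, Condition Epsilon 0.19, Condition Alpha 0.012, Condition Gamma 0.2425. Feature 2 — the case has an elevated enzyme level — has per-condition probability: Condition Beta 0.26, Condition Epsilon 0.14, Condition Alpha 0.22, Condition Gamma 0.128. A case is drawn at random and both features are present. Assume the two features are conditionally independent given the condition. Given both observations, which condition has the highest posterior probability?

Condition Beta

Prior × likelihood for each hypothesis:
  Condition Beta: 0.22 × 0.2675 × 0.26 = 0.015301
  Condition Epsilon: 0.21 × 0.19 × 0.14 = 0.005586
  Condition Alpha: 0.32 × 0.012 × 0.22 = 0.0008448
  Condition Gamma: 0.25 × 0.2425 × 0.128 = 0.00776
Sum = 0.0294918.
Largest term belongs to Condition Beta, so Condition Beta is most probable.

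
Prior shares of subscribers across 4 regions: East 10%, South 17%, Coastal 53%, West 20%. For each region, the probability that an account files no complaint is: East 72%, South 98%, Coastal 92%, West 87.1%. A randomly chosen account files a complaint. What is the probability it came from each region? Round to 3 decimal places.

East 0.281, South 0.034, Coastal 0.426, West 0.259

Taking complements, P(complaint | each) = East 0.28, South 0.02, Coastal 0.08, West 0.129.
Compute prior × likelihood for every hypothesis:
  East: 0.1 × 0.28 = 0.028
  South: 0.17 × 0.02 = 0.0034
  Coastal: 0.53 × 0.08 = 0.0424
  West: 0.2 × 0.129 = 0.0258
Sum = 0.0996.
P(East | complaint) = 0.028/0.0996 ≈ 0.281
P(South | complaint) = 0.0034/0.0996 ≈ 0.034
P(Coastal | complaint) = 0.0424/0.0996 ≈ 0.426
P(West | complaint) = 0.0258/0.0996 ≈ 0.259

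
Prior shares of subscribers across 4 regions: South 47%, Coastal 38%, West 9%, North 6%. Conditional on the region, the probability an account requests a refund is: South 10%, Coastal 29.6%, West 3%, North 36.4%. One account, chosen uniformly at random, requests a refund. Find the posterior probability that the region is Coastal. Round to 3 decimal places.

Compute prior × likelihood for every hypothesis:
  South: 0.47 × 0.1 = 0.047
  Coastal: 0.38 × 0.296 = 0.11248
  West: 0.09 × 0.03 = 0.0027
  North: 0.06 × 0.364 = 0.02184
Normalizing constant = 0.18402.
P(Coastal | evidence) = 0.11248 / 0.18402 ≈ 0.611.

0.611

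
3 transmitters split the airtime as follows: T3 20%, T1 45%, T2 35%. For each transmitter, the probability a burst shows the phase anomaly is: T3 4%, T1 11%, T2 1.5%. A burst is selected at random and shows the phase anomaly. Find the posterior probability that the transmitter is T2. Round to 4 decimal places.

By Bayes' rule, posterior ∝ prior × likelihood:
  T3: 0.2 × 0.04 = 0.008
  T1: 0.45 × 0.11 = 0.0495
  T2: 0.35 × 0.015 = 0.00525
Total = 0.06275.
P(T2 | evidence) = 0.00525 / 0.06275 ≈ 0.0837.

0.0837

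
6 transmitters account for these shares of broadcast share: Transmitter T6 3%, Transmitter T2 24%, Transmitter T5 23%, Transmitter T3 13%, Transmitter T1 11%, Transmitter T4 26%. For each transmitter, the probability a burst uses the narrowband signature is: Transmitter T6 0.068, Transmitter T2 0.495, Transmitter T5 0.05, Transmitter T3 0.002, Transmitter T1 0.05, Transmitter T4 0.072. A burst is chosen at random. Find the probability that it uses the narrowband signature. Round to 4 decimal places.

Prior × likelihood for each hypothesis:
  Transmitter T6: 0.03 × 0.068 = 0.00204
  Transmitter T2: 0.24 × 0.495 = 0.1188
  Transmitter T5: 0.23 × 0.05 = 0.0115
  Transmitter T3: 0.13 × 0.002 = 0.00026
  Transmitter T1: 0.11 × 0.05 = 0.0055
  Transmitter T4: 0.26 × 0.072 = 0.01872
P(narrowband) = 0.00204 + 0.1188 + 0.0115 + 0.00026 + 0.0055 + 0.01872 = 0.15682 → 0.1568.

0.1568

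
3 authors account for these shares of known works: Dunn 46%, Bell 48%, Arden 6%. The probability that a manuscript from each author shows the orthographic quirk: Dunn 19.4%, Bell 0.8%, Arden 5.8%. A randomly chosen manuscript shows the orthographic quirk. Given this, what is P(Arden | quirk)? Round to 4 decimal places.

0.0360

Compute prior × likelihood for every hypothesis:
  Dunn: 0.46 × 0.194 = 0.08924
  Bell: 0.48 × 0.008 = 0.00384
  Arden: 0.06 × 0.058 = 0.00348
Normalizing constant = 0.09656.
P(Arden | evidence) = 0.00348 / 0.09656 ≈ 0.0360.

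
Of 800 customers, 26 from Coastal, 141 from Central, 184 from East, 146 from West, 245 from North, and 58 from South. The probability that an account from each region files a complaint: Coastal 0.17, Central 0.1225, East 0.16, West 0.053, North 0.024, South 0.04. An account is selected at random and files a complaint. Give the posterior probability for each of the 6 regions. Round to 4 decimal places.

Coastal 0.0659, Central 0.2575, East 0.4389, West 0.1154, North 0.0877, South 0.0346

Compute prior × likelihood for every hypothesis:
  Coastal: 0.0325 × 0.17 = 0.005525
  Central: 0.17625 × 0.1225 = 0.021590625
  East: 0.23 × 0.16 = 0.0368
  West: 0.1825 × 0.053 = 0.0096725
  North: 0.30625 × 0.024 = 0.00735
  South: 0.0725 × 0.04 = 0.0029
Sum = 0.083838125.
P(Coastal | complaint) = 0.005525/0.083838125 ≈ 0.0659
P(Central | complaint) = 0.021590625/0.083838125 ≈ 0.2575
P(East | complaint) = 0.0368/0.083838125 ≈ 0.4389
P(West | complaint) = 0.0096725/0.083838125 ≈ 0.1154
P(North | complaint) = 0.00735/0.083838125 ≈ 0.0877
P(South | complaint) = 0.0029/0.083838125 ≈ 0.0346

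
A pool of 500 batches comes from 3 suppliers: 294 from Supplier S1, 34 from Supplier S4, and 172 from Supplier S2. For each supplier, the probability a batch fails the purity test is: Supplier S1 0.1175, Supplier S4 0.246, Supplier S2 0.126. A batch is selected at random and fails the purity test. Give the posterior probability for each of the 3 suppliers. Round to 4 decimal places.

Supplier S1 0.5349, Supplier S4 0.1295, Supplier S2 0.3356

By Bayes' rule, posterior ∝ prior × likelihood:
  Supplier S1: 0.588 × 0.1175 = 0.06909
  Supplier S4: 0.068 × 0.246 = 0.016728
  Supplier S2: 0.344 × 0.126 = 0.043344
Normalizing constant = 0.129162.
P(Supplier S1 | off-spec) = 0.06909/0.129162 ≈ 0.5349
P(Supplier S4 | off-spec) = 0.016728/0.129162 ≈ 0.1295
P(Supplier S2 | off-spec) = 0.043344/0.129162 ≈ 0.3356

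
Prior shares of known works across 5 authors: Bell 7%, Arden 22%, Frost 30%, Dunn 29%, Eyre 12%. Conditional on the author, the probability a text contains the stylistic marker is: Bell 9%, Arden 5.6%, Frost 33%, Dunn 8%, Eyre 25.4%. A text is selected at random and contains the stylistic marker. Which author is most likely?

Unnormalized posteriors (prior × likelihood):
  Bell: 0.07 × 0.09 = 0.0063
  Arden: 0.22 × 0.056 = 0.01232
  Frost: 0.3 × 0.33 = 0.099
  Dunn: 0.29 × 0.08 = 0.0232
  Eyre: 0.12 × 0.254 = 0.03048
Sum = 0.1713.
Largest term belongs to Frost, so Frost is most probable.

Frost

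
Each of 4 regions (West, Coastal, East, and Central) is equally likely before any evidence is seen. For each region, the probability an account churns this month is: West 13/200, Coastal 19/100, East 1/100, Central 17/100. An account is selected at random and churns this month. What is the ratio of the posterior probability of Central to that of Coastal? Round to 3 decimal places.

0.895

With a uniform prior (1/4 each), posterior ∝ likelihood:
  West: 0.065
  Coastal: 0.19
  East: 0.01
  Central: 0.17
Sum = 0.435.
The ratio is 0.17 / 0.19 (the normalizer cancels) = 0.895.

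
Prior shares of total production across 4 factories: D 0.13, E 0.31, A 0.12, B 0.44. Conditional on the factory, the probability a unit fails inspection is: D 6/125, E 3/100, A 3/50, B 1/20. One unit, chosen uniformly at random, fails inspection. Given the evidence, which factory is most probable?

B

Unnormalized posteriors (prior × likelihood):
  D: 0.13 × 0.048 = 0.00624
  E: 0.31 × 0.03 = 0.0093
  A: 0.12 × 0.06 = 0.0072
  B: 0.44 × 0.05 = 0.022
Total = 0.04474.
Largest term belongs to B, so B is most probable.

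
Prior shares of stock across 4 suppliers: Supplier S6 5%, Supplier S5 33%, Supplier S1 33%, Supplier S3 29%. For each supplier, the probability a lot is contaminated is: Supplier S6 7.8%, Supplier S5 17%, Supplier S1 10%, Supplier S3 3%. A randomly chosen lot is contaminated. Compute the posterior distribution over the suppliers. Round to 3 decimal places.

Unnormalized posteriors (prior × likelihood):
  Supplier S6: 0.05 × 0.078 = 0.0039
  Supplier S5: 0.33 × 0.17 = 0.0561
  Supplier S1: 0.33 × 0.1 = 0.033
  Supplier S3: 0.29 × 0.03 = 0.0087
Sum = 0.1017.
P(Supplier S6 | contaminated) = 0.0039/0.1017 ≈ 0.038
P(Supplier S5 | contaminated) = 0.0561/0.1017 ≈ 0.552
P(Supplier S1 | contaminated) = 0.033/0.1017 ≈ 0.324
P(Supplier S3 | contaminated) = 0.0087/0.1017 ≈ 0.086

Supplier S6 0.038, Supplier S5 0.552, Supplier S1 0.324, Supplier S3 0.086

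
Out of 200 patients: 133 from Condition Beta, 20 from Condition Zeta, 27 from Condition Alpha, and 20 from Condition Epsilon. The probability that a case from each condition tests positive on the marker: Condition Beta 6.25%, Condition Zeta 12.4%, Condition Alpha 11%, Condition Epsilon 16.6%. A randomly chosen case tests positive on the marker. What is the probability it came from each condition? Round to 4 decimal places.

Condition Beta 0.4866, Condition Zeta 0.1452, Condition Alpha 0.1739, Condition Epsilon 0.1944

By Bayes' rule, posterior ∝ prior × likelihood:
  Condition Beta: 0.665 × 0.0625 = 0.0415625
  Condition Zeta: 0.1 × 0.124 = 0.0124
  Condition Alpha: 0.135 × 0.11 = 0.01485
  Condition Epsilon: 0.1 × 0.166 = 0.0166
Normalizing constant = 0.0854125.
P(Condition Beta | marker-positive) = 0.0415625/0.0854125 ≈ 0.4866
P(Condition Zeta | marker-positive) = 0.0124/0.0854125 ≈ 0.1452
P(Condition Alpha | marker-positive) = 0.01485/0.0854125 ≈ 0.1739
P(Condition Epsilon | marker-positive) = 0.0166/0.0854125 ≈ 0.1944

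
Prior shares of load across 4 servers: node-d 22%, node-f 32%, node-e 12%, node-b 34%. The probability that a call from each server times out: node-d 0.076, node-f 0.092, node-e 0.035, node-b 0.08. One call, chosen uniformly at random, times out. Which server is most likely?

node-f

Unnormalized posteriors (prior × likelihood):
  node-d: 0.22 × 0.076 = 0.01672
  node-f: 0.32 × 0.092 = 0.02944
  node-e: 0.12 × 0.035 = 0.0042
  node-b: 0.34 × 0.08 = 0.0272
Total = 0.07756.
Largest term belongs to node-f, so node-f is most probable.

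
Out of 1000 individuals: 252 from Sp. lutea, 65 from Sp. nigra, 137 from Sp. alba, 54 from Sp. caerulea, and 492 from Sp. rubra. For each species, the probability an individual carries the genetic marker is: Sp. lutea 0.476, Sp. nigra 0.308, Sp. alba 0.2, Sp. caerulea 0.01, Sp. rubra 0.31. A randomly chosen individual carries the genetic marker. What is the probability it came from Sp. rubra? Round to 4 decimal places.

Prior × likelihood for each hypothesis:
  Sp. lutea: 0.252 × 0.476 = 0.119952
  Sp. nigra: 0.065 × 0.308 = 0.02002
  Sp. alba: 0.137 × 0.2 = 0.0274
  Sp. caerulea: 0.054 × 0.01 = 0.00054
  Sp. rubra: 0.492 × 0.31 = 0.15252
Total = 0.320432.
P(Sp. rubra | evidence) = 0.15252 / 0.320432 ≈ 0.4760.

0.4760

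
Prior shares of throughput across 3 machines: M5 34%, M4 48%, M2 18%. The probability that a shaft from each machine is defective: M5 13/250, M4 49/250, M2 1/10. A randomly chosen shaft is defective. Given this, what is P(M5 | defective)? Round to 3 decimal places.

0.136

Unnormalized posteriors (prior × likelihood):
  M5: 0.34 × 0.052 = 0.01768
  M4: 0.48 × 0.196 = 0.09408
  M2: 0.18 × 0.1 = 0.018
Total = 0.12976.
P(M5 | evidence) = 0.01768 / 0.12976 ≈ 0.136.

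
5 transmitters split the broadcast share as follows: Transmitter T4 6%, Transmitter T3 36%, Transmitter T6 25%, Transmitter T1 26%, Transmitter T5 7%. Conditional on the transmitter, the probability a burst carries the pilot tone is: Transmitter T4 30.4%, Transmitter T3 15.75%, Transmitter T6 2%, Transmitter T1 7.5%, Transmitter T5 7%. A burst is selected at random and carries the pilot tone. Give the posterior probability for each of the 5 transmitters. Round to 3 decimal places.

Unnormalized posteriors (prior × likelihood):
  Transmitter T4: 0.06 × 0.304 = 0.01824
  Transmitter T3: 0.36 × 0.1575 = 0.0567
  Transmitter T6: 0.25 × 0.02 = 0.005
  Transmitter T1: 0.26 × 0.075 = 0.0195
  Transmitter T5: 0.07 × 0.07 = 0.0049
Sum = 0.10434.
P(Transmitter T4 | pilot) = 0.01824/0.10434 ≈ 0.175
P(Transmitter T3 | pilot) = 0.0567/0.10434 ≈ 0.543
P(Transmitter T6 | pilot) = 0.005/0.10434 ≈ 0.048
P(Transmitter T1 | pilot) = 0.0195/0.10434 ≈ 0.187
P(Transmitter T5 | pilot) = 0.0049/0.10434 ≈ 0.047

Transmitter T4 0.175, Transmitter T3 0.543, Transmitter T6 0.048, Transmitter T1 0.187, Transmitter T5 0.047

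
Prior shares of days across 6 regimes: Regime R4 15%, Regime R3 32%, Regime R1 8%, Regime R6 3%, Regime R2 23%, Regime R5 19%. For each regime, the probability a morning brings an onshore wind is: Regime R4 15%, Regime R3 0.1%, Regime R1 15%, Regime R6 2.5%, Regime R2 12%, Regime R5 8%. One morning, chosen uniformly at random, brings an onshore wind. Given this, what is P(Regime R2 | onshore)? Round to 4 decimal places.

By Bayes' rule, posterior ∝ prior × likelihood:
  Regime R4: 0.15 × 0.15 = 0.0225
  Regime R3: 0.32 × 0.001 = 0.00032
  Regime R1: 0.08 × 0.15 = 0.012
  Regime R6: 0.03 × 0.025 = 0.00075
  Regime R2: 0.23 × 0.12 = 0.0276
  Regime R5: 0.19 × 0.08 = 0.0152
Normalizing constant = 0.07837.
P(Regime R2 | evidence) = 0.0276 / 0.07837 ≈ 0.3522.

0.3522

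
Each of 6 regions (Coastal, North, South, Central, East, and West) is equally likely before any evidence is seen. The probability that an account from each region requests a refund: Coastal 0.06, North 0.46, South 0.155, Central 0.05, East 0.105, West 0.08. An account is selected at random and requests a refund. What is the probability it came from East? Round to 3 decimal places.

0.115

With a uniform prior (1/6 each), posterior ∝ likelihood:
  Coastal: 0.06
  North: 0.46
  South: 0.155
  Central: 0.05
  East: 0.105
  West: 0.08
Sum = 0.91.
P(East | evidence) = 0.105 / 0.91 ≈ 0.115.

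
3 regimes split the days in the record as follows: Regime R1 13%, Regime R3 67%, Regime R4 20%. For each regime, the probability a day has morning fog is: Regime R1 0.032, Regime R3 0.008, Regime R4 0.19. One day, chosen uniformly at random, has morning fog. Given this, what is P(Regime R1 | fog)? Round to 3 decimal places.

Unnormalized posteriors (prior × likelihood):
  Regime R1: 0.13 × 0.032 = 0.00416
  Regime R3: 0.67 × 0.008 = 0.00536
  Regime R4: 0.2 × 0.19 = 0.038
Normalizing constant = 0.04752.
P(Regime R1 | evidence) = 0.00416 / 0.04752 ≈ 0.088.

0.088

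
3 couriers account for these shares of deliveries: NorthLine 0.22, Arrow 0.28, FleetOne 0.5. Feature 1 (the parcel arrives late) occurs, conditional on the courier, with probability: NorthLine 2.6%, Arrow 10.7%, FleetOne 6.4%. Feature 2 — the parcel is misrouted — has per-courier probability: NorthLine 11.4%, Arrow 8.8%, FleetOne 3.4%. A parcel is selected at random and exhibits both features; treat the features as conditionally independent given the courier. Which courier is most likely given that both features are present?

Unnormalized posteriors (prior × likelihood):
  NorthLine: 0.22 × 0.026 × 0.114 = 0.00065208
  Arrow: 0.28 × 0.107 × 0.088 = 0.00263648
  FleetOne: 0.5 × 0.064 × 0.034 = 0.001088
Normalizing constant = 0.00437656.
Largest term belongs to Arrow, so Arrow is most probable.

Arrow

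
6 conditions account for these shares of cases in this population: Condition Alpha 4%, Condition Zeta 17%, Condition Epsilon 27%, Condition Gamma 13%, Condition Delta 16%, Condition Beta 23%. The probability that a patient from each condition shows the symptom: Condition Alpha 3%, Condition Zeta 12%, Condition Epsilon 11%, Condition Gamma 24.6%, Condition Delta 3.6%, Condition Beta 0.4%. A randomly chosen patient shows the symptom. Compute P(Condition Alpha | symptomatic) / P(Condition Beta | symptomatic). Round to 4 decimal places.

1.3043

Unnormalized posteriors (prior × likelihood):
  Condition Alpha: 0.04 × 0.03 = 0.0012
  Condition Zeta: 0.17 × 0.12 = 0.0204
  Condition Epsilon: 0.27 × 0.11 = 0.0297
  Condition Gamma: 0.13 × 0.246 = 0.03198
  Condition Delta: 0.16 × 0.036 = 0.00576
  Condition Beta: 0.23 × 0.004 = 0.00092
Normalizing constant = 0.08996.
The ratio is 0.0012 / 0.00092 (the normalizer cancels) = 1.3043.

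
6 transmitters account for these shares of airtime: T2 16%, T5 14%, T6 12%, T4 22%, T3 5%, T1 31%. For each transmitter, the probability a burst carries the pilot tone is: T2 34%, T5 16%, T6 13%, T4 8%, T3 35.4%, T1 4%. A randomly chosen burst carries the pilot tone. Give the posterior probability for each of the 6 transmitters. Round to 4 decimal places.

T2 0.3883, T5 0.1599, T6 0.1113, T4 0.1256, T3 0.1263, T1 0.0885

By Bayes' rule, posterior ∝ prior × likelihood:
  T2: 0.16 × 0.34 = 0.0544
  T5: 0.14 × 0.16 = 0.0224
  T6: 0.12 × 0.13 = 0.0156
  T4: 0.22 × 0.08 = 0.0176
  T3: 0.05 × 0.354 = 0.0177
  T1: 0.31 × 0.04 = 0.0124
Total = 0.1401.
P(T2 | pilot) = 0.0544/0.1401 ≈ 0.3883
P(T5 | pilot) = 0.0224/0.1401 ≈ 0.1599
P(T6 | pilot) = 0.0156/0.1401 ≈ 0.1113
P(T4 | pilot) = 0.0176/0.1401 ≈ 0.1256
P(T3 | pilot) = 0.0177/0.1401 ≈ 0.1263
P(T1 | pilot) = 0.0124/0.1401 ≈ 0.0885
(Check: 0.3883+0.1599+0.1113+0.1256+0.1263+0.0885 = 0.9999.)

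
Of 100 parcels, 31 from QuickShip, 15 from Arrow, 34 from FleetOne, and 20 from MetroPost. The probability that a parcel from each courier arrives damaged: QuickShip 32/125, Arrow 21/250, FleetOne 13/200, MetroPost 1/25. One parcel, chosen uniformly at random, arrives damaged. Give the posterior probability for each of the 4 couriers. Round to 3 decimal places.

By Bayes' rule, posterior ∝ prior × likelihood:
  QuickShip: 0.31 × 0.256 = 0.07936
  Arrow: 0.15 × 0.084 = 0.0126
  FleetOne: 0.34 × 0.065 = 0.0221
  MetroPost: 0.2 × 0.04 = 0.008
Normalizing constant = 0.12206.
P(QuickShip | damaged) = 0.07936/0.12206 ≈ 0.650
P(Arrow | damaged) = 0.0126/0.12206 ≈ 0.103
P(FleetOne | damaged) = 0.0221/0.12206 ≈ 0.181
P(MetroPost | damaged) = 0.008/0.12206 ≈ 0.066

QuickShip 0.650, Arrow 0.103, FleetOne 0.181, MetroPost 0.066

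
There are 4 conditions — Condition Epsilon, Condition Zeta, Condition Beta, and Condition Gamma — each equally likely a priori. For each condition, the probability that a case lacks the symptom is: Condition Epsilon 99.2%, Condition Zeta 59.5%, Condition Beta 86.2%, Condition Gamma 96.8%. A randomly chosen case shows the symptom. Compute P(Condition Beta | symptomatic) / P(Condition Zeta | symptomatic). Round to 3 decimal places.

Taking complements, P(symptomatic | each) = Condition Epsilon 0.008, Condition Zeta 0.405, Condition Beta 0.138, Condition Gamma 0.032.
With a uniform prior (1/4 each), posterior ∝ likelihood:
  Condition Epsilon: 0.008
  Condition Zeta: 0.405
  Condition Beta: 0.138
  Condition Gamma: 0.032
Sum = 0.583.
The ratio is 0.138 / 0.405 (the normalizer cancels) = 0.341.

0.341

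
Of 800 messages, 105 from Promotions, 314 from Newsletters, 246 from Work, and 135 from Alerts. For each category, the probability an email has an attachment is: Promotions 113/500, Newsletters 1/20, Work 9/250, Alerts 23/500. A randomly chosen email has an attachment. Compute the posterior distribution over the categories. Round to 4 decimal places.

Promotions 0.4354, Newsletters 0.2881, Work 0.1625, Alerts 0.1140

Compute prior × likelihood for every hypothesis:
  Promotions: 0.13125 × 0.226 = 0.0296625
  Newsletters: 0.3925 × 0.05 = 0.019625
  Work: 0.3075 × 0.036 = 0.01107
  Alerts: 0.16875 × 0.046 = 0.0077625
Sum = 0.06812.
P(Promotions | attachment) = 0.0296625/0.06812 ≈ 0.4354
P(Newsletters | attachment) = 0.019625/0.06812 ≈ 0.2881
P(Work | attachment) = 0.01107/0.06812 ≈ 0.1625
P(Alerts | attachment) = 0.0077625/0.06812 ≈ 0.1140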